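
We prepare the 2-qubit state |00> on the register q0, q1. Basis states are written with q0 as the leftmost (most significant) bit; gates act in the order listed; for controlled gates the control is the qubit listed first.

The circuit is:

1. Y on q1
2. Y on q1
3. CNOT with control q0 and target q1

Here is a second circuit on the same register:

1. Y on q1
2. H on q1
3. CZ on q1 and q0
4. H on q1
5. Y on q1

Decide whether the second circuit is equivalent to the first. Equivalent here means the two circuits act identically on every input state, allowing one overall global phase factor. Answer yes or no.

No — the two circuits implement different unitaries, even allowing a global phase.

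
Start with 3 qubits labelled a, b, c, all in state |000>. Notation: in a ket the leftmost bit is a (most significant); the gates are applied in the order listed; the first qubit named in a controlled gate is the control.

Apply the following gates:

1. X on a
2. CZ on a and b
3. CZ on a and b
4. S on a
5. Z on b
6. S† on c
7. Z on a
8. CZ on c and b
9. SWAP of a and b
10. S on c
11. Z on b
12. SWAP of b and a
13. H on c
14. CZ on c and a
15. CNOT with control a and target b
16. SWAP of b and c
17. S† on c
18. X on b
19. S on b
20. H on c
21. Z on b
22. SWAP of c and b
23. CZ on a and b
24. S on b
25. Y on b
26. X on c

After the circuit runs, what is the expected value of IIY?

The observable IIY averages to -1. Key observation: steps 2-3 multiply out to the identity, so the circuit reduces to the remaining gates.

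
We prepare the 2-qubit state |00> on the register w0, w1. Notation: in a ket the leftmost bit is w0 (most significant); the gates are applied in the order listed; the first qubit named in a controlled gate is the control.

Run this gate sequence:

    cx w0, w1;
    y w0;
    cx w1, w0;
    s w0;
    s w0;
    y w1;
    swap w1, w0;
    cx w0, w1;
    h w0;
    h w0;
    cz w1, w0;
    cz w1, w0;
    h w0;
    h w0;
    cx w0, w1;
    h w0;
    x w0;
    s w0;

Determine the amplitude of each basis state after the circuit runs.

After the circuit, the state carries amplitude 0 on |00>, -sqrt(2)/2 on |01>, 0 on |10>, sqrt(2)*I/2 on |11>. Key observation: steps 8-15 multiply out to the identity, so the circuit reduces to the remaining gates.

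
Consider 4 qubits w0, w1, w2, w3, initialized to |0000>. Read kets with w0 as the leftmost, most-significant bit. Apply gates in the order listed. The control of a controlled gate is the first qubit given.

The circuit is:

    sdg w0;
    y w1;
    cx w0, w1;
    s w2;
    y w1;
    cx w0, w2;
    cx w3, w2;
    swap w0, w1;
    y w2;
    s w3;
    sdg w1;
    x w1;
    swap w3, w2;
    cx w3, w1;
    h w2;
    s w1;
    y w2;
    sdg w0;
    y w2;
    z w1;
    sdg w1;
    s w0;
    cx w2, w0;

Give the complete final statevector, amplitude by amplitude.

The final amplitudes are sqrt(2)*I/2 on |0001>, sqrt(2)*I/2 on |1011>, and 0 on every other basis state.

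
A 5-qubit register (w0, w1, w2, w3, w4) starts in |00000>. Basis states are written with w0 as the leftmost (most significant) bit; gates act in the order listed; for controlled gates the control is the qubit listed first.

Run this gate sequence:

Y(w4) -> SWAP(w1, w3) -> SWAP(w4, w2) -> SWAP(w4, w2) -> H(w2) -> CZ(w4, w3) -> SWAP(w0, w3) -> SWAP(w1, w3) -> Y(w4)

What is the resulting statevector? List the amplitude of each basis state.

After the circuit, the state carries amplitude sqrt(2)/2 on |00000>, sqrt(2)/2 on |00100>, and 0 on every other basis state.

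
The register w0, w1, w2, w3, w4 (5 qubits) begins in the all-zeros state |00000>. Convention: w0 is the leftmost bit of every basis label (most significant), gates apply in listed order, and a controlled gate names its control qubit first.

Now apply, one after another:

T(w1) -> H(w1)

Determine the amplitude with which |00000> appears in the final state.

|00000> carries amplitude sqrt(2)/2 in the final state.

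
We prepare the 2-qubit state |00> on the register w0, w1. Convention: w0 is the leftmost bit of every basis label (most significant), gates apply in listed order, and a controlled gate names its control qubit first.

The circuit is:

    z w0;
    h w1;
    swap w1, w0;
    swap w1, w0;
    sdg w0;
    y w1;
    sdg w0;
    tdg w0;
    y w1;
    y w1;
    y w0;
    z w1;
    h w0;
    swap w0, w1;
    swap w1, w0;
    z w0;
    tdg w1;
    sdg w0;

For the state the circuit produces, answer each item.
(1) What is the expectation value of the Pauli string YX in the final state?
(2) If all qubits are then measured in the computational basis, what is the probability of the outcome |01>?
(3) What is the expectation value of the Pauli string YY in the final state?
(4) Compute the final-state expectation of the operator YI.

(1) In the final state, YX has expectation -sqrt(2)/2. Key observation: steps 3-4 multiply out to the identity, so the circuit reduces to the remaining gates.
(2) Outcome |01> occurs with probability 1/4.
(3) In the final state, YY has expectation sqrt(2)/2.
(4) The expectation value of YI is -1.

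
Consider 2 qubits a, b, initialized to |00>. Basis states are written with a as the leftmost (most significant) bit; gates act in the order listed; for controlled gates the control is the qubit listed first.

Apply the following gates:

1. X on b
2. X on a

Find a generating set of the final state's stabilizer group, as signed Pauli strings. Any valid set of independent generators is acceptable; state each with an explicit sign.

One valid set of independent stabilizer generators is -ZI, -IZ (any independent generating set of the same group is equally correct).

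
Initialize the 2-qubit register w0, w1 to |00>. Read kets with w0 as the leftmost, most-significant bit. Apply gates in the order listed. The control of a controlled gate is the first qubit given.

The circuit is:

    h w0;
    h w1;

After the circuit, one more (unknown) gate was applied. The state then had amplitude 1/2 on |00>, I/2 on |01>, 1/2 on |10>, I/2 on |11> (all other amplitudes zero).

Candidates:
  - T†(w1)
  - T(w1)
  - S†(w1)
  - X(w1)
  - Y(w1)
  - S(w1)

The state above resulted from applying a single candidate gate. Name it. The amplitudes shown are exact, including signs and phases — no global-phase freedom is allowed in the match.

It was S(w1) that produced the state shown.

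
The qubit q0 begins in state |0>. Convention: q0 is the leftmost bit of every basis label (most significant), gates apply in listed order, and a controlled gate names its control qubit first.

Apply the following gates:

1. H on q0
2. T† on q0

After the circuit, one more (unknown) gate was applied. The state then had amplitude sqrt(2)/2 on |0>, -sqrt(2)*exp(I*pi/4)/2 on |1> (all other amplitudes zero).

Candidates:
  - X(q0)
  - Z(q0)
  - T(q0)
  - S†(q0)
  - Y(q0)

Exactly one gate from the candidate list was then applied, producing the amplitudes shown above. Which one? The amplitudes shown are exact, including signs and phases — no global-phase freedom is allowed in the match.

The unique candidate consistent with the amplitudes is S†(q0).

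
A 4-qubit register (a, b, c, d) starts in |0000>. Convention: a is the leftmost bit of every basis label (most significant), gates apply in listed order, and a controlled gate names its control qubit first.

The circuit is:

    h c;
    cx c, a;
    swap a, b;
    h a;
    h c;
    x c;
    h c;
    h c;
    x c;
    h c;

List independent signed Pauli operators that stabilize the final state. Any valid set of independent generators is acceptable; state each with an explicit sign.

The final state is stabilized by the group generated by +XIII, +IXXI, +IZZI, +IIIZ; other independent generating sets are equally valid. Key observation: the block from step 5 through step 10 cancels to the identity and can be dropped.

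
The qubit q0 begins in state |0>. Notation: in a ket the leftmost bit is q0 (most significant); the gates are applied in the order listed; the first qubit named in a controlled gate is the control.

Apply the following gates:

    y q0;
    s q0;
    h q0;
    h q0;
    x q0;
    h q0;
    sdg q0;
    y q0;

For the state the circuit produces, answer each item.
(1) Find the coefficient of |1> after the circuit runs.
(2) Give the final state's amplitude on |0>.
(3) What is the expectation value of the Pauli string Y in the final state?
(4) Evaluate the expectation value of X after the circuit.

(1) The final state's coefficient on |1> equals -sqrt(2)*I/2.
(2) |0> carries amplitude sqrt(2)/2 in the final state.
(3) The observable Y averages to -1.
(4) In the final state, X has expectation 0.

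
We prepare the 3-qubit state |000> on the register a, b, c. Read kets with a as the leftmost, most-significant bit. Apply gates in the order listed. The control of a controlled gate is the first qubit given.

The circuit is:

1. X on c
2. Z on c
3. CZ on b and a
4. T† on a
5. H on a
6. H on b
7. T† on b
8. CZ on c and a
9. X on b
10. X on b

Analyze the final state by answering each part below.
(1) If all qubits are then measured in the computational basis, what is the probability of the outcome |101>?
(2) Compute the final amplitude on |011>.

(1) The probability of measuring |101> is 1/4. Key observation: steps 9-10 multiply out to the identity, so the circuit reduces to the remaining gates.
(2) The amplitude on |011> is exp(3*I*pi/4)/2.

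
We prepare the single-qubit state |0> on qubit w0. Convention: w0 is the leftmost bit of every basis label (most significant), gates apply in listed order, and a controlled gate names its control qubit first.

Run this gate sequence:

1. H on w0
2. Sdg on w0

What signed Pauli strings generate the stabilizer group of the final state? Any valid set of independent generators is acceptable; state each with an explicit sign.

The final state is stabilized by the group generated by -Y; other independent generating sets are equally valid.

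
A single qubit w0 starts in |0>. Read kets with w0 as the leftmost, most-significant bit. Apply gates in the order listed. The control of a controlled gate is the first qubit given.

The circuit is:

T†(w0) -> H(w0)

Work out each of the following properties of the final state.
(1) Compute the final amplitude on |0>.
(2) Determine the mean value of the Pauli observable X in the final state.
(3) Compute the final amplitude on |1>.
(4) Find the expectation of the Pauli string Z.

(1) The final state's coefficient on |0> equals sqrt(2)/2.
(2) In the final state, X has expectation 1.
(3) |1> carries amplitude sqrt(2)/2 in the final state.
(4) In the final state, Z has expectation 0.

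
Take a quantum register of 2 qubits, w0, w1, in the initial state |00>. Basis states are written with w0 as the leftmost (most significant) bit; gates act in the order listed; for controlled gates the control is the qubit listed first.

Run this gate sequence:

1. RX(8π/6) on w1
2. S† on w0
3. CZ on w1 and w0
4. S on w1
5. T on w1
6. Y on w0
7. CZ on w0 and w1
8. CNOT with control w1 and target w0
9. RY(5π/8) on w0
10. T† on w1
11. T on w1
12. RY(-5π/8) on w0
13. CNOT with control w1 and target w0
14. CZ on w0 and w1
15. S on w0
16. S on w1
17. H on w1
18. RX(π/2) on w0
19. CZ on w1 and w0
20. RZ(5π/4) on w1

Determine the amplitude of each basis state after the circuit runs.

After the circuit, the state carries amplitude -I*exp(-5*I*pi/8)*cos(5*pi/16)**2/4 - I*exp(-5*I*pi/8)*sin(5*pi/16)**2/4 - sqrt(3)*exp(-3*I*pi/8)*cos(5*pi/16)**2/4 - sqrt(3)*exp(-3*I*pi/8)*sin(5*pi/16)**2/4 on |00>, -I*exp(5*I*pi/8)*cos(5*pi/16)**2/4 + sqrt(3)*exp(7*I*pi/8)*cos(5*pi/16)**2/4 - I*exp(5*I*pi/8)*sin(5*pi/16)**2/4 + sqrt(3)*exp(7*I*pi/8)*sin(5*pi/16)**2/4 on |01>, exp(-5*I*pi/8)*sin(5*pi/16)**2/4 - sqrt(3)*I*exp(-3*I*pi/8)*sin(5*pi/16)**2/4 + exp(-5*I*pi/8)*cos(5*pi/16)**2/4 - sqrt(3)*I*exp(-3*I*pi/8)*cos(5*pi/16)**2/4 on |10>, -exp(5*I*pi/8)*sin(5*pi/16)**2/4 - exp(5*I*pi/8)*cos(5*pi/16)**2/4 - sqrt(3)*I*exp(7*I*pi/8)*cos(5*pi/16)**2/4 - sqrt(3)*I*exp(7*I*pi/8)*sin(5*pi/16)**2/4 on |11>. Key observation: steps 7-14 multiply out to the identity, so the circuit reduces to the remaining gates.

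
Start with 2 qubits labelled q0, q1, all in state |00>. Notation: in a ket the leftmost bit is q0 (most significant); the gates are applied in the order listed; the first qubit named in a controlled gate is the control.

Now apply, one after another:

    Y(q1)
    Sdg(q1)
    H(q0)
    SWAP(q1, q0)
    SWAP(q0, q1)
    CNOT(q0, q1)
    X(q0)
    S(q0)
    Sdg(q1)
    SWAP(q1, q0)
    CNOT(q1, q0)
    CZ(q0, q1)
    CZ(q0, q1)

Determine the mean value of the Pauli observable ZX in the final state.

The expectation value of ZX is 1.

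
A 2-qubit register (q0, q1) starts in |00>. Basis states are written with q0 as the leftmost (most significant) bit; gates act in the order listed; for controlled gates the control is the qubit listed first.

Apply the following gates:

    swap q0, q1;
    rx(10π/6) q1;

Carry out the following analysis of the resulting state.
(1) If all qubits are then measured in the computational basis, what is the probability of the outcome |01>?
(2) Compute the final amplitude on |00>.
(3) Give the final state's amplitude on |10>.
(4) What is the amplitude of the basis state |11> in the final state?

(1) A full measurement returns |01> with probability 1/4.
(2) |00> carries amplitude -sqrt(3)/2 in the final state.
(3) The amplitude on |10> is 0.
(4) The final state's coefficient on |11> equals 0.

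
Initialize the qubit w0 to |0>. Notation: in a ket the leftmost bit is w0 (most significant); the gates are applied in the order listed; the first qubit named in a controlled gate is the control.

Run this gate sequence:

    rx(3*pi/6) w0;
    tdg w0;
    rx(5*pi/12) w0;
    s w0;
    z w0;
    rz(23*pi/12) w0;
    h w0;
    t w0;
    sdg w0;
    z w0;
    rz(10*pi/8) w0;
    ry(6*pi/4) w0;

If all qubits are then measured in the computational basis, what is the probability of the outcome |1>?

The probability of measuring |1> is sqrt(3)/8 + 5/8.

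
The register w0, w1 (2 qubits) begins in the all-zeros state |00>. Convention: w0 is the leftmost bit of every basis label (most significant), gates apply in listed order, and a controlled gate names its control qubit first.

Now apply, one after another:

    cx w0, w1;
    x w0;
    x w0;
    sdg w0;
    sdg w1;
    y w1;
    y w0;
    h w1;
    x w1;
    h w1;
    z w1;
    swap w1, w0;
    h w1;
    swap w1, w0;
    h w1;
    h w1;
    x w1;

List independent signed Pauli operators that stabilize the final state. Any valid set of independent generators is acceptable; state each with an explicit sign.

The stabilizer group can be generated by -XI, +IZ, among other valid generating sets.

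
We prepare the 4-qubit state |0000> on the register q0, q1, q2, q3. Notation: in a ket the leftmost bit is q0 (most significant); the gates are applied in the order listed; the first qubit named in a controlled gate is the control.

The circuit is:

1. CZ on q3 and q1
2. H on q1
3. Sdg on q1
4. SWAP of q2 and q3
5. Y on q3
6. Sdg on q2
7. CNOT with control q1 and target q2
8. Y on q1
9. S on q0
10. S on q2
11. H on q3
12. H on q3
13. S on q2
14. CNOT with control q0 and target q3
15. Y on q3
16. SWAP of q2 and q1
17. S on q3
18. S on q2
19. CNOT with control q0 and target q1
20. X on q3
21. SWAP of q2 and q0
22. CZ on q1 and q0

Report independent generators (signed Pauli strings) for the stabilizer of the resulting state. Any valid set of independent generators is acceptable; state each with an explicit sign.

The final state is stabilized by the group generated by -XXII, -ZZII, +IIZI, -IIIZ; other independent generating sets are equally valid. Key observation: the block from step 11 through step 12 cancels to the identity and can be dropped.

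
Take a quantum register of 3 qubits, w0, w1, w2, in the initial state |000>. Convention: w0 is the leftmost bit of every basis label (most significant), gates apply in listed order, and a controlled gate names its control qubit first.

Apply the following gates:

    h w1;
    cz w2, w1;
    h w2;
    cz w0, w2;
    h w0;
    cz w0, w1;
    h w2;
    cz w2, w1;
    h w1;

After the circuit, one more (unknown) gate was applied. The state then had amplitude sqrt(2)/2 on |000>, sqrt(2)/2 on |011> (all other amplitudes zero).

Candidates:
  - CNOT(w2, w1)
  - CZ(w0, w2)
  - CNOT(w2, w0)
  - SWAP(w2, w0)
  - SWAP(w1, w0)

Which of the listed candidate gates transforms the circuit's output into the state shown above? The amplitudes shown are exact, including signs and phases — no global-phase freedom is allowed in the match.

The unique candidate consistent with the amplitudes is SWAP(w2, w0).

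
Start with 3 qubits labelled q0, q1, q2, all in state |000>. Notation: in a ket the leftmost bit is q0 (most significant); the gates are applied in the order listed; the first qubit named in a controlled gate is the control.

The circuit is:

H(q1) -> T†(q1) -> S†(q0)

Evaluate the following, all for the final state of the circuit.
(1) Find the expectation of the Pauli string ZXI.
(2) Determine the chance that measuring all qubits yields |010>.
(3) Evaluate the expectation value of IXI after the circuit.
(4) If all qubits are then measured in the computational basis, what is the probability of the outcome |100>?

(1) The observable ZXI averages to sqrt(2)/2.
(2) Outcome |010> occurs with probability 1/2.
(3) The observable IXI averages to sqrt(2)/2.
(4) The probability of measuring |100> is 0.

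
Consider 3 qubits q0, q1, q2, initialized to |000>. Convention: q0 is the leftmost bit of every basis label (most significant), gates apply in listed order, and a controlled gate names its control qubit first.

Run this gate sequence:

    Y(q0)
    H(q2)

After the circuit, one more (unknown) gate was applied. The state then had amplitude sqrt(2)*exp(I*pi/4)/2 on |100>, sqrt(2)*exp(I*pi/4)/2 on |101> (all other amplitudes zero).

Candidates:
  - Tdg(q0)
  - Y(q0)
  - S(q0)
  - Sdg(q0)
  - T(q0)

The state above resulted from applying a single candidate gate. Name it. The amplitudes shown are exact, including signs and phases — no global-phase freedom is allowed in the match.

It was Tdg(q0) that produced the state shown.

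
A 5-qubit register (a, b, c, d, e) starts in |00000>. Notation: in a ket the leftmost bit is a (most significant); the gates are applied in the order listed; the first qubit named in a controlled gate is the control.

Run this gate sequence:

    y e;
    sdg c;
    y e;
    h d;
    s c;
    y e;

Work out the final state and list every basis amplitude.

The final amplitudes are sqrt(2)*I/2 on |00001>, sqrt(2)*I/2 on |00011>, and 0 on every other basis state.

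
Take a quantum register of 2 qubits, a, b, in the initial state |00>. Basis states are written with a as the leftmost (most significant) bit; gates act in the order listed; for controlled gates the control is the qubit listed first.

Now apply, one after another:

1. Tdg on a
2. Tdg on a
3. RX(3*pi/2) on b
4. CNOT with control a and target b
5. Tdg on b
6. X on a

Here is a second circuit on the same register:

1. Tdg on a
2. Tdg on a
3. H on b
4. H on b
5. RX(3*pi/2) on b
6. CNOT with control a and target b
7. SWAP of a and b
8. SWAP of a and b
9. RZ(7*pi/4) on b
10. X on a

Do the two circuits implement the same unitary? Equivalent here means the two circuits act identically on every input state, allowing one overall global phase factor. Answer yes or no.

Yes: on every input state the two circuits agree up to one overall phase factor.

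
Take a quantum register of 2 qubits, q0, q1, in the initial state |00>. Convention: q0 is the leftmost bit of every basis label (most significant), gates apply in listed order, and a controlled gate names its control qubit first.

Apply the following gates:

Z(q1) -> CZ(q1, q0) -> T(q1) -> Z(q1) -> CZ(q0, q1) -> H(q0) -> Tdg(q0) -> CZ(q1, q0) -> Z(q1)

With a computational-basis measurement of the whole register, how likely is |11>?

Outcome |11> occurs with probability 0.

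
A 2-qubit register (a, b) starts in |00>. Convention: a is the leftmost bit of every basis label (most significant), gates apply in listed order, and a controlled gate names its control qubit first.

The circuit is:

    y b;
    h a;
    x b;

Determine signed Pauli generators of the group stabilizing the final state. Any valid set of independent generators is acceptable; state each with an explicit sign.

The final state is stabilized by the group generated by +XI, +IZ; other independent generating sets are equally valid.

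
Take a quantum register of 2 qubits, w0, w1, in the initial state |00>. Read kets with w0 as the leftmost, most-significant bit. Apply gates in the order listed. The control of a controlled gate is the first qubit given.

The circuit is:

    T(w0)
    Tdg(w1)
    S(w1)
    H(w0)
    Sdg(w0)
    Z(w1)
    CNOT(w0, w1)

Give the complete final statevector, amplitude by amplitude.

The final amplitudes are sqrt(2)/2 on |00>, 0 on |01>, 0 on |10>, -sqrt(2)*I/2 on |11>.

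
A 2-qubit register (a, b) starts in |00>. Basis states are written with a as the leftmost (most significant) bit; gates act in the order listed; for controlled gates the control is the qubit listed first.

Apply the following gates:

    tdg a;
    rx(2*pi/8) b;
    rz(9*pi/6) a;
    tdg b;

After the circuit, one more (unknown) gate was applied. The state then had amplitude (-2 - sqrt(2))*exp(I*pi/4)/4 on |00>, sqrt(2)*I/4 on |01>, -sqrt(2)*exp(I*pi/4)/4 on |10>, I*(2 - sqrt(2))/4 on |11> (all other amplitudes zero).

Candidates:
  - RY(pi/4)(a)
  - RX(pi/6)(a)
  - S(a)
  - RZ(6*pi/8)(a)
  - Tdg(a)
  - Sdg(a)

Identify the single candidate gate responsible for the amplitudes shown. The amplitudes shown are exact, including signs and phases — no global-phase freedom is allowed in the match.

The unique candidate consistent with the amplitudes is RY(pi/4)(a).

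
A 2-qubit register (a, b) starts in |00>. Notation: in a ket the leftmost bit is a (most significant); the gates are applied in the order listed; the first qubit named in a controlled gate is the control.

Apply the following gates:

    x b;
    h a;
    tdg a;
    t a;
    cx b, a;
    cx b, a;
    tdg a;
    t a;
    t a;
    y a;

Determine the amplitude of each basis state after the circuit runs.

After the circuit, the state carries amplitude 0 on |00>, -sqrt(2)*exp(3*I*pi/4)/2 on |01>, 0 on |10>, sqrt(2)*I/2 on |11>. Key observation: the block from step 3 through step 8 cancels to the identity and can be dropped.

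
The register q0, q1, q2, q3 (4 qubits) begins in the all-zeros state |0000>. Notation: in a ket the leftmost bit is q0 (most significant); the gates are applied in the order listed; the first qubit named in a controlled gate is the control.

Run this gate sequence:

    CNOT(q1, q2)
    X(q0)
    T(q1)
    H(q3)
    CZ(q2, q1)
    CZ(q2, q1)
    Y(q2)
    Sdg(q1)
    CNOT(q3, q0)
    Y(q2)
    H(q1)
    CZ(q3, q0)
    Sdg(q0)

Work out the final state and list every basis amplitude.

The final amplitudes are 1/2 on |0001>, 1/2 on |0101>, -I/2 on |1000>, -I/2 on |1100>, and 0 on every other basis state.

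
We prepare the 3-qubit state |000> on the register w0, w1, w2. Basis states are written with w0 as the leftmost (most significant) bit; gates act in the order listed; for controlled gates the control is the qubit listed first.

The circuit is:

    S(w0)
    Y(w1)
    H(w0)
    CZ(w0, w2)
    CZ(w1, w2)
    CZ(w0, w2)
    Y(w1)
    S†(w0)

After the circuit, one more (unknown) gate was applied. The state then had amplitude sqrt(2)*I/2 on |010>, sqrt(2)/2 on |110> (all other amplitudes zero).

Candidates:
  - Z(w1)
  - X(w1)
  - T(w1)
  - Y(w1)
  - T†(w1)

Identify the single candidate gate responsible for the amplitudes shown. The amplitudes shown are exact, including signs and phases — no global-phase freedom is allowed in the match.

It was Y(w1) that produced the state shown.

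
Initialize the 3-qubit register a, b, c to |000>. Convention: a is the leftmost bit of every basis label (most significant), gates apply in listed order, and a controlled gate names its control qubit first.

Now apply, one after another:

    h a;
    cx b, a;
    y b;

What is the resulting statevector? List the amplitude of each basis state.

The resulting statevector has amplitude sqrt(2)*I/2 on |010>, sqrt(2)*I/2 on |110>, and 0 on every other basis state.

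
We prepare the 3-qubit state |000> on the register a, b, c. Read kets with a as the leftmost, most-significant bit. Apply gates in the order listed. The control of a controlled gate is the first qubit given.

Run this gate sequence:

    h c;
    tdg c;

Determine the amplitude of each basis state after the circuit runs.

The resulting statevector has amplitude sqrt(2)/2 on |000>, -sqrt(2)*exp(3*I*pi/4)/2 on |001>, and 0 on every other basis state.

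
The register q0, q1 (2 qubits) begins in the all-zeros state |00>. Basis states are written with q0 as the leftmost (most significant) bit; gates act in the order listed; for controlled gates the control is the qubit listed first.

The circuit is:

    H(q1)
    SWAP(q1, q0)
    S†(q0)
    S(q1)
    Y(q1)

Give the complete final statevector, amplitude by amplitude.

The resulting statevector has amplitude 0 on |00>, sqrt(2)*I/2 on |01>, 0 on |10>, sqrt(2)/2 on |11>.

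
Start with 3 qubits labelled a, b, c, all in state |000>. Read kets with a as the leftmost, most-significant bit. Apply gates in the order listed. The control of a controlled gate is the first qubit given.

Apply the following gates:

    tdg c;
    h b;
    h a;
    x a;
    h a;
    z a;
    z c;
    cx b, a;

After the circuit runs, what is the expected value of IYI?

In the final state, IYI has expectation 0. Key observation: the block from step 3 through step 6 cancels to the identity and can be dropped.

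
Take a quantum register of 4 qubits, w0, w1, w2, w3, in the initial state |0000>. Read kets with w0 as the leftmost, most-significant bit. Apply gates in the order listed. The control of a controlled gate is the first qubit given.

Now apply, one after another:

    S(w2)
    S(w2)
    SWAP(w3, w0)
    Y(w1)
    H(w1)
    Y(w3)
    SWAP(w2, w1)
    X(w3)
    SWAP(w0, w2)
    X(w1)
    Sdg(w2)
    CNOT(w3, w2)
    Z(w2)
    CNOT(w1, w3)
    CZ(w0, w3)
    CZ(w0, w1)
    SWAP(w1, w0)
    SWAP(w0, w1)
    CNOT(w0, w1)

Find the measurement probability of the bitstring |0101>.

Outcome |0101> occurs with probability 1/2.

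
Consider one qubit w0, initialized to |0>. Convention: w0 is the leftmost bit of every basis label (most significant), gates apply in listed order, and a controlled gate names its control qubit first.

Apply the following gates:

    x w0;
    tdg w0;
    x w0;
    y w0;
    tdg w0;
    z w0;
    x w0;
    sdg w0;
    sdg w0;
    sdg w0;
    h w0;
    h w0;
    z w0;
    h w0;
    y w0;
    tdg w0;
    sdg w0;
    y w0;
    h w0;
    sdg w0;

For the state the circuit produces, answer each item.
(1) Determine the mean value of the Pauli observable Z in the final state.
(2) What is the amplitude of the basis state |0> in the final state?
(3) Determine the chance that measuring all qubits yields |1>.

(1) In the final state, Z has expectation -sqrt(2)/2.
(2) |0> carries amplitude -1/2 + exp(I*pi/4)/2 in the final state.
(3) The probability of measuring |1> is sqrt(2)/4 + 1/2.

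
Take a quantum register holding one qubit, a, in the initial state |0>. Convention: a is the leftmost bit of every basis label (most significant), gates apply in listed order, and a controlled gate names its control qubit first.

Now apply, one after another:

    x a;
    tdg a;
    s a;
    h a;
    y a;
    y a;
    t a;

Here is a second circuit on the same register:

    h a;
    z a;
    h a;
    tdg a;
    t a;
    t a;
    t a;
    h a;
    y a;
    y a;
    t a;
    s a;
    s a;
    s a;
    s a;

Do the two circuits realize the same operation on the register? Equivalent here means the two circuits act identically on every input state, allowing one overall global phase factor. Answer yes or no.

No, they are not equivalent — no single phase factor reconciles the two unitaries.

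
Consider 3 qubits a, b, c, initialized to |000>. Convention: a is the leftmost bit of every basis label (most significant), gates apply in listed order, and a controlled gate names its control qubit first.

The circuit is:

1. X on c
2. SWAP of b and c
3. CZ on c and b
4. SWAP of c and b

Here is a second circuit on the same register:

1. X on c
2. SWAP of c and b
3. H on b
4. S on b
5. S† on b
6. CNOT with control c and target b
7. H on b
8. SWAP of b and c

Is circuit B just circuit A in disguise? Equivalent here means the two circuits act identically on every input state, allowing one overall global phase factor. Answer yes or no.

Yes, they are equivalent — the unitaries differ by at most a global phase.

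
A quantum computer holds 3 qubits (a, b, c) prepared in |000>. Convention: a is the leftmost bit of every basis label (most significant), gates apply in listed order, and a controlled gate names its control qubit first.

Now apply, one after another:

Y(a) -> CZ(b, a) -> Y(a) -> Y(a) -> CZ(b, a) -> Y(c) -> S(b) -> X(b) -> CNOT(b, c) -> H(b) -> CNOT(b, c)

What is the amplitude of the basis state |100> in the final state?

|100> carries amplitude -sqrt(2)/2 in the final state.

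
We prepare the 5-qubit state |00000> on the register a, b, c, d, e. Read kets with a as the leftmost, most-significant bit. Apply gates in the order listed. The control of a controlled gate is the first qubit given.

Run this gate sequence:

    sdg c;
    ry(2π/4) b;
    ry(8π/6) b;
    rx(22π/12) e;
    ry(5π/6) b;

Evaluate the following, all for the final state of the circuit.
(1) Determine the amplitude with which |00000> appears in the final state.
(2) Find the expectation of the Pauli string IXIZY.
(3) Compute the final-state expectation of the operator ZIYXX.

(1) The amplitude on |00000> is sqrt(2)/8 + sqrt(6)/8.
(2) In the final state, IXIZY has expectation sqrt(3)/4.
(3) The expectation value of ZIYXX is 0.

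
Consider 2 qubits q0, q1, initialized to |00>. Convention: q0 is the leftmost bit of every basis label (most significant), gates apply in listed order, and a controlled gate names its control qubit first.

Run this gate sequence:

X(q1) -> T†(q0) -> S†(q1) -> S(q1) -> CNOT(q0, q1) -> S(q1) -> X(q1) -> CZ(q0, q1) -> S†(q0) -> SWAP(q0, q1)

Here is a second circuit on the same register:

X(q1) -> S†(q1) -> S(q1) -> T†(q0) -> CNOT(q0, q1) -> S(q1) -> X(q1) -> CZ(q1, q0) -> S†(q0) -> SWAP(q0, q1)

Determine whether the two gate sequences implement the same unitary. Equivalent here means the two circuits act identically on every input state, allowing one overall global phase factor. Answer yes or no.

Yes: on every input state the two circuits agree up to one overall phase factor.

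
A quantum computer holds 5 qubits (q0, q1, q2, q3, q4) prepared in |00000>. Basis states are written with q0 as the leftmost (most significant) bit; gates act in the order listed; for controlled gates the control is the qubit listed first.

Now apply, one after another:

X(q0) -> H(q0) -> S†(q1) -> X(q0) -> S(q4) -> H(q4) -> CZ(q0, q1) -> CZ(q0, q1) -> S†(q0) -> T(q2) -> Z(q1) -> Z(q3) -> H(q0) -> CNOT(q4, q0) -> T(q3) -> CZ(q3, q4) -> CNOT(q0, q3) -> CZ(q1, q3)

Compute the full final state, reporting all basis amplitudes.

The final amplitudes are sqrt(2)*(-1 - I)/4 on |00000>, sqrt(2)*(-1 + I)/4 on |00001>, sqrt(2)*(-1 + I)/4 on |10010>, sqrt(2)*(-1 - I)/4 on |10011>, and 0 on every other basis state.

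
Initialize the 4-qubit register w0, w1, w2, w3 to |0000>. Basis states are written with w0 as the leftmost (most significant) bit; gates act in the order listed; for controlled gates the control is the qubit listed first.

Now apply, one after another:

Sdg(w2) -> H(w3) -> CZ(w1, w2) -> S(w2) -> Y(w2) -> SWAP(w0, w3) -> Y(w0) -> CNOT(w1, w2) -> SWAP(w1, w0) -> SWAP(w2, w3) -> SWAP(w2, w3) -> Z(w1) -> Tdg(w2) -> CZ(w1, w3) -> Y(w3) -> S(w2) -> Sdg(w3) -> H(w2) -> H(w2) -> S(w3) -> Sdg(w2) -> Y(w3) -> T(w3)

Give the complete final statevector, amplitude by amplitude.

The resulting statevector has amplitude -sqrt(2)*exp(3*I*pi/4)/2 on |0010>, -sqrt(2)*exp(3*I*pi/4)/2 on |0110>, and 0 on every other basis state.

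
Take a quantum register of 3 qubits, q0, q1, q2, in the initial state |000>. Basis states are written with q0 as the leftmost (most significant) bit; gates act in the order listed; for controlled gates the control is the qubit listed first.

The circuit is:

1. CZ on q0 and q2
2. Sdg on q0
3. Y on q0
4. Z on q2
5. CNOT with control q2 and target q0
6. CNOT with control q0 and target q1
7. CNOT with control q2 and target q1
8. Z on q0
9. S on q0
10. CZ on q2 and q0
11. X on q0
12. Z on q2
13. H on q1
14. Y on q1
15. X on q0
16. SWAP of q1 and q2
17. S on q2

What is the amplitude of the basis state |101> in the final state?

The amplitude on |101> is -sqrt(2)/2.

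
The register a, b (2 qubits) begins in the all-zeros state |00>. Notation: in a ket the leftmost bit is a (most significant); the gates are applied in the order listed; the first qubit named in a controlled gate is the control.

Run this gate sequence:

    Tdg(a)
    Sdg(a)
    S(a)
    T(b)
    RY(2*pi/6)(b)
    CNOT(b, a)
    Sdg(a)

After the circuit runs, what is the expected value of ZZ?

In the final state, ZZ has expectation 1.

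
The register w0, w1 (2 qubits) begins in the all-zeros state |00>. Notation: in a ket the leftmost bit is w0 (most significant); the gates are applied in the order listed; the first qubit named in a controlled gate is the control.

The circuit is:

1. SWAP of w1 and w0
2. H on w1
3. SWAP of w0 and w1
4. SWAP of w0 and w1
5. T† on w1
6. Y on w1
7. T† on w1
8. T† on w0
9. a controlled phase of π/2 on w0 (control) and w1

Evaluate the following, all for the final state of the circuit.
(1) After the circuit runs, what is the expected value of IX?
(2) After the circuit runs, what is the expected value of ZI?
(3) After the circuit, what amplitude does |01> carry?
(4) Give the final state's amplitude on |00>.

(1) The expectation value of IX is -1. Key observation: the block from step 3 through step 4 cancels to the identity and can be dropped.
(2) The expectation value of ZI is 1.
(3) |01> carries amplitude sqrt(2)*exp(I*pi/4)/2 in the final state.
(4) The amplitude on |00> is -sqrt(2)*exp(I*pi/4)/2.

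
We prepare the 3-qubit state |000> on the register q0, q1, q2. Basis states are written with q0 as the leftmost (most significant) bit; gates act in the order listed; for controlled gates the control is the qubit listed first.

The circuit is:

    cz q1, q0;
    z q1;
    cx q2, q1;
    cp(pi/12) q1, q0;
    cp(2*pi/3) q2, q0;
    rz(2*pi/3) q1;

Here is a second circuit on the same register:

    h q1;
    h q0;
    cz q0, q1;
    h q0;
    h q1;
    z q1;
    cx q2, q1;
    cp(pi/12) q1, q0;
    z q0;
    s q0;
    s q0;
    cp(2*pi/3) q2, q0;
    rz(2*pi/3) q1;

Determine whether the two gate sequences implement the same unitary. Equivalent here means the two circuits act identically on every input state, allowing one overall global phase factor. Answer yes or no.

No: there is an input state on which the two circuits produce genuinely different outputs (not merely differing by a phase).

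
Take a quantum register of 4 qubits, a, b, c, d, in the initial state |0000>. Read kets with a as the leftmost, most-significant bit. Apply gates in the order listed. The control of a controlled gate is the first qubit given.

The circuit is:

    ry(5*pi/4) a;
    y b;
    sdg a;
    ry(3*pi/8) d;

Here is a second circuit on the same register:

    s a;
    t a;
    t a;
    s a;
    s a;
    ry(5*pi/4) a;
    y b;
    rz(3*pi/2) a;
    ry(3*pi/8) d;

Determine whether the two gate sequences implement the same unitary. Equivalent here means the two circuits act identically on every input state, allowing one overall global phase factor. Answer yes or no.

Yes: on every input state the two circuits agree up to one overall phase factor.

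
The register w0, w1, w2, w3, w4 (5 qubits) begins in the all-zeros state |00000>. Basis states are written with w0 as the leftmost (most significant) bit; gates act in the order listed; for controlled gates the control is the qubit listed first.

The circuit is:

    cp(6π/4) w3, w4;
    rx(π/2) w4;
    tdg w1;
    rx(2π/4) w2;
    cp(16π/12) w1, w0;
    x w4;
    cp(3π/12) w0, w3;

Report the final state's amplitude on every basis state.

The resulting statevector has amplitude -I/2 on |00000>, 1/2 on |00001>, -1/2 on |00100>, -I/2 on |00101>, and 0 on every other basis state.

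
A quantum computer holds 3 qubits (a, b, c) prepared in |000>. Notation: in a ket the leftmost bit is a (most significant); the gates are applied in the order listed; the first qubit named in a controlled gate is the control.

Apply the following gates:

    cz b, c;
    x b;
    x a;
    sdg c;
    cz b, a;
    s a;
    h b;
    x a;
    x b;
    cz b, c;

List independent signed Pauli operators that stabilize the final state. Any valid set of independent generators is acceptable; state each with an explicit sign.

The final state is stabilized by the group generated by -IXI, +ZII, +IIZ; other independent generating sets are equally valid.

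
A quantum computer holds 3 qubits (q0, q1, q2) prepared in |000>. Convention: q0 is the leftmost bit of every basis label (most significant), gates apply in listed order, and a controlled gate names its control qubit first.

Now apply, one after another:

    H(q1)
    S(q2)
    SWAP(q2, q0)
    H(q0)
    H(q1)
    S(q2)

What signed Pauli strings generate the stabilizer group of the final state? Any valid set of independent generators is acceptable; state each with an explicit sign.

One valid set of independent stabilizer generators is +XII, +IZI, +IIZ (any independent generating set of the same group is equally correct).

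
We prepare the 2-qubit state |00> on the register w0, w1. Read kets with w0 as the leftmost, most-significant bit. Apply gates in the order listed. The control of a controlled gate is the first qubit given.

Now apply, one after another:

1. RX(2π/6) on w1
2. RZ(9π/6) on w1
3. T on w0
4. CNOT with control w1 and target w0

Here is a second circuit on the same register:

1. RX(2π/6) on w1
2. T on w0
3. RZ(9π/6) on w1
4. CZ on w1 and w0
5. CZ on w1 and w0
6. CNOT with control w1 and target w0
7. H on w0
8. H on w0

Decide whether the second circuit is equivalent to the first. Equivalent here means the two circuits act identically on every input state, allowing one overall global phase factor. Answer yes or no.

Yes, they are equivalent — the unitaries differ by at most a global phase.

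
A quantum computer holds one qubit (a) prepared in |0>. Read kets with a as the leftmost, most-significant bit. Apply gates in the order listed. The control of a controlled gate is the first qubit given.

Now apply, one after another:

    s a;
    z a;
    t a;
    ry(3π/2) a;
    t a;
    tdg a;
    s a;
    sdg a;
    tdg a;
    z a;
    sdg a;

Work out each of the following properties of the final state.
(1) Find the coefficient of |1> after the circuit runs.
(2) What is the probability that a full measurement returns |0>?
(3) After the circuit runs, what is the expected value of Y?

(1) The final state's coefficient on |1> equals sqrt(2)*exp(I*pi/4)/2.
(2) A full measurement returns |0> with probability 1/2.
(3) In the final state, Y has expectation -sqrt(2)/2.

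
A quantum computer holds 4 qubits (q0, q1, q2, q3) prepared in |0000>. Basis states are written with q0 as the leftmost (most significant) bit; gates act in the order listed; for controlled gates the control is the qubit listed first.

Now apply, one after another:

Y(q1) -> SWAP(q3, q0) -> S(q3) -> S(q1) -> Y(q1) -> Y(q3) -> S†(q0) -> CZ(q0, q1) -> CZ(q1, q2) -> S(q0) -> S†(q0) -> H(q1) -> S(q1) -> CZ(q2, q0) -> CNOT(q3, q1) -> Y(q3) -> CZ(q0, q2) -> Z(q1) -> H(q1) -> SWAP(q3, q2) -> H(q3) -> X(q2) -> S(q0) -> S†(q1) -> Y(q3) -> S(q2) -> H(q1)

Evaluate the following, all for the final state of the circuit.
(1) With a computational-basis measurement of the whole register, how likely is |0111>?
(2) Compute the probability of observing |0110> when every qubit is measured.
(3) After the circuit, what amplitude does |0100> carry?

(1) A full measurement returns |0111> with probability 1/2. Key observation: the block from step 10 through step 11 cancels to the identity and can be dropped.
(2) Outcome |0110> occurs with probability 1/2.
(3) The amplitude on |0100> is 0.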